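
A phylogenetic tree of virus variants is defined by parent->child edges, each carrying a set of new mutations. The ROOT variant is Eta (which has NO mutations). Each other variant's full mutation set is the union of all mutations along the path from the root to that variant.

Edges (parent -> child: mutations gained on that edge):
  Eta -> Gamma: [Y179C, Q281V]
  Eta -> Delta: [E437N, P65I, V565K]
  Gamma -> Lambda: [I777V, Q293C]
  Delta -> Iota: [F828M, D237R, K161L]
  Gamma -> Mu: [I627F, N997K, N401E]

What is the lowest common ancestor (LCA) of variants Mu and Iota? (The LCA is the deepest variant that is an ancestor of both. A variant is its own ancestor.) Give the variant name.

Path from root to Mu: Eta -> Gamma -> Mu
  ancestors of Mu: {Eta, Gamma, Mu}
Path from root to Iota: Eta -> Delta -> Iota
  ancestors of Iota: {Eta, Delta, Iota}
Common ancestors: {Eta}
Walk up from Iota: Iota (not in ancestors of Mu), Delta (not in ancestors of Mu), Eta (in ancestors of Mu)
Deepest common ancestor (LCA) = Eta

Answer: Eta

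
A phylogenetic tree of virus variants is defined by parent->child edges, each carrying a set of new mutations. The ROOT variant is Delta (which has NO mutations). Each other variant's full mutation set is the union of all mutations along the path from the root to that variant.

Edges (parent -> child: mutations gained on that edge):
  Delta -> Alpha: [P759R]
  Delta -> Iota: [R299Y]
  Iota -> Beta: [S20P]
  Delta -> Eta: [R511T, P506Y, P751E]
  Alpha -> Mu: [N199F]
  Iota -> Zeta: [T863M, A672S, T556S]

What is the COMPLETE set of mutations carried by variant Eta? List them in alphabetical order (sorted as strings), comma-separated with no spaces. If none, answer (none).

Answer: P506Y,P751E,R511T

Derivation:
At Delta: gained [] -> total []
At Eta: gained ['R511T', 'P506Y', 'P751E'] -> total ['P506Y', 'P751E', 'R511T']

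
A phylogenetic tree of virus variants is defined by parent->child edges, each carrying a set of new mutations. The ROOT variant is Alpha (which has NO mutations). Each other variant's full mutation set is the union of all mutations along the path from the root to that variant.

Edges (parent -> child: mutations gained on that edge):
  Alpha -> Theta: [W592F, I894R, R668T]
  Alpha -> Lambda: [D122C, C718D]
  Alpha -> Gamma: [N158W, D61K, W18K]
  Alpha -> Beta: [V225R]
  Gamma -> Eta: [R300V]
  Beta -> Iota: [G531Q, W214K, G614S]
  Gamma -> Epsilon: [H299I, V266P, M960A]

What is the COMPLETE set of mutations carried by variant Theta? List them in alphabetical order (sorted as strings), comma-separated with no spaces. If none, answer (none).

Answer: I894R,R668T,W592F

Derivation:
At Alpha: gained [] -> total []
At Theta: gained ['W592F', 'I894R', 'R668T'] -> total ['I894R', 'R668T', 'W592F']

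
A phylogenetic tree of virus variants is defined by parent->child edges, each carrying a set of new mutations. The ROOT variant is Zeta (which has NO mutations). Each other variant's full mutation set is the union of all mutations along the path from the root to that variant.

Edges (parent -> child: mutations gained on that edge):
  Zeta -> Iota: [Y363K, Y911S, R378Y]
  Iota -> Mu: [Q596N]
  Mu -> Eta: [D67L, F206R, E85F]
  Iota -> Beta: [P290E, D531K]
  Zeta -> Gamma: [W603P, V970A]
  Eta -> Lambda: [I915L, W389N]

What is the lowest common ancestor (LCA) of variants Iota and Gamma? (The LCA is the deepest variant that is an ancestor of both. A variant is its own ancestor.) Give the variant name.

Answer: Zeta

Derivation:
Path from root to Iota: Zeta -> Iota
  ancestors of Iota: {Zeta, Iota}
Path from root to Gamma: Zeta -> Gamma
  ancestors of Gamma: {Zeta, Gamma}
Common ancestors: {Zeta}
Walk up from Gamma: Gamma (not in ancestors of Iota), Zeta (in ancestors of Iota)
Deepest common ancestor (LCA) = Zeta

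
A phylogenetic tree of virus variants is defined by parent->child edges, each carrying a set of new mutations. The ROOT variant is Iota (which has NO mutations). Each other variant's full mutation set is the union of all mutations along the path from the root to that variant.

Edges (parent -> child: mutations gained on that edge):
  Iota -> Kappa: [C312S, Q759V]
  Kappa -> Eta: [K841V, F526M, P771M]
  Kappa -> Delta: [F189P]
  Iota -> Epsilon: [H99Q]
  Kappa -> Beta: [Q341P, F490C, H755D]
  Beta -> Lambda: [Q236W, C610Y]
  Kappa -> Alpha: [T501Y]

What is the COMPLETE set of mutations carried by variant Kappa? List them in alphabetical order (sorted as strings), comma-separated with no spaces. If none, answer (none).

Answer: C312S,Q759V

Derivation:
At Iota: gained [] -> total []
At Kappa: gained ['C312S', 'Q759V'] -> total ['C312S', 'Q759V']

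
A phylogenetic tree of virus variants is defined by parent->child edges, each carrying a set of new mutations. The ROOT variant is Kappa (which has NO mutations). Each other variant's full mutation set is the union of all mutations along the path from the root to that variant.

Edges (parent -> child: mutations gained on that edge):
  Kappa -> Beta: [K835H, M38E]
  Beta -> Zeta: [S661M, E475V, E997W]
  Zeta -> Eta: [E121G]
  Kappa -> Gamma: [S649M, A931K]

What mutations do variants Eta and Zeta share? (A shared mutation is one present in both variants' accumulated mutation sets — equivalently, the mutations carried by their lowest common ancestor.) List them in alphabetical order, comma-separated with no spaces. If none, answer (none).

Answer: E475V,E997W,K835H,M38E,S661M

Derivation:
Accumulating mutations along path to Eta:
  At Kappa: gained [] -> total []
  At Beta: gained ['K835H', 'M38E'] -> total ['K835H', 'M38E']
  At Zeta: gained ['S661M', 'E475V', 'E997W'] -> total ['E475V', 'E997W', 'K835H', 'M38E', 'S661M']
  At Eta: gained ['E121G'] -> total ['E121G', 'E475V', 'E997W', 'K835H', 'M38E', 'S661M']
Mutations(Eta) = ['E121G', 'E475V', 'E997W', 'K835H', 'M38E', 'S661M']
Accumulating mutations along path to Zeta:
  At Kappa: gained [] -> total []
  At Beta: gained ['K835H', 'M38E'] -> total ['K835H', 'M38E']
  At Zeta: gained ['S661M', 'E475V', 'E997W'] -> total ['E475V', 'E997W', 'K835H', 'M38E', 'S661M']
Mutations(Zeta) = ['E475V', 'E997W', 'K835H', 'M38E', 'S661M']
Intersection: ['E121G', 'E475V', 'E997W', 'K835H', 'M38E', 'S661M'] ∩ ['E475V', 'E997W', 'K835H', 'M38E', 'S661M'] = ['E475V', 'E997W', 'K835H', 'M38E', 'S661M']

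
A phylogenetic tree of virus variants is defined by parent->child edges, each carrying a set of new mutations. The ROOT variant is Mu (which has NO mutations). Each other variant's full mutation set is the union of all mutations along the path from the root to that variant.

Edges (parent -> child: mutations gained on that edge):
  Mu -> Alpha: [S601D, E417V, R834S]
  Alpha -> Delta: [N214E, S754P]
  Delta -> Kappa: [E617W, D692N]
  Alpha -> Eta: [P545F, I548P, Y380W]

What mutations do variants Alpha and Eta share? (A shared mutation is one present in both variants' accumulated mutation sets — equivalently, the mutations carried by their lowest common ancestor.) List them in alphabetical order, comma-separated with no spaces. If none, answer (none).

Accumulating mutations along path to Alpha:
  At Mu: gained [] -> total []
  At Alpha: gained ['S601D', 'E417V', 'R834S'] -> total ['E417V', 'R834S', 'S601D']
Mutations(Alpha) = ['E417V', 'R834S', 'S601D']
Accumulating mutations along path to Eta:
  At Mu: gained [] -> total []
  At Alpha: gained ['S601D', 'E417V', 'R834S'] -> total ['E417V', 'R834S', 'S601D']
  At Eta: gained ['P545F', 'I548P', 'Y380W'] -> total ['E417V', 'I548P', 'P545F', 'R834S', 'S601D', 'Y380W']
Mutations(Eta) = ['E417V', 'I548P', 'P545F', 'R834S', 'S601D', 'Y380W']
Intersection: ['E417V', 'R834S', 'S601D'] ∩ ['E417V', 'I548P', 'P545F', 'R834S', 'S601D', 'Y380W'] = ['E417V', 'R834S', 'S601D']

Answer: E417V,R834S,S601D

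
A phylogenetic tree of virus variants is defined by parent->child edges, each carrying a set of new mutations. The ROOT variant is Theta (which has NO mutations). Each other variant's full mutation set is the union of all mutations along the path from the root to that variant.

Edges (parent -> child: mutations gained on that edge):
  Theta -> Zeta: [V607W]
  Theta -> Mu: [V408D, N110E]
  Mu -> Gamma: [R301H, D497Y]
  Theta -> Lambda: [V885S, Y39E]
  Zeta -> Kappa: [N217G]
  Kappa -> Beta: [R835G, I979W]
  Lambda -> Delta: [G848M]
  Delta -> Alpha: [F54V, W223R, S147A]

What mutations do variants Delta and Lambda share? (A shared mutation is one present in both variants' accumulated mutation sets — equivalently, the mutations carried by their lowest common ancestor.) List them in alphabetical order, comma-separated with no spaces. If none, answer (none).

Accumulating mutations along path to Delta:
  At Theta: gained [] -> total []
  At Lambda: gained ['V885S', 'Y39E'] -> total ['V885S', 'Y39E']
  At Delta: gained ['G848M'] -> total ['G848M', 'V885S', 'Y39E']
Mutations(Delta) = ['G848M', 'V885S', 'Y39E']
Accumulating mutations along path to Lambda:
  At Theta: gained [] -> total []
  At Lambda: gained ['V885S', 'Y39E'] -> total ['V885S', 'Y39E']
Mutations(Lambda) = ['V885S', 'Y39E']
Intersection: ['G848M', 'V885S', 'Y39E'] ∩ ['V885S', 'Y39E'] = ['V885S', 'Y39E']

Answer: V885S,Y39E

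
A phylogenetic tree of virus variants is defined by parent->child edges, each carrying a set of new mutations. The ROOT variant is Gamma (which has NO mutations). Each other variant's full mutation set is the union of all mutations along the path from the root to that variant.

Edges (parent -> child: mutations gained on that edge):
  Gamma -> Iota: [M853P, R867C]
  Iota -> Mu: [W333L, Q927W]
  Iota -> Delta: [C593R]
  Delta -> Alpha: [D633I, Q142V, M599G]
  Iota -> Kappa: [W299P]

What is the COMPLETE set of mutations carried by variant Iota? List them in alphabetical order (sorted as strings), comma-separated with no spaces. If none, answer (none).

Answer: M853P,R867C

Derivation:
At Gamma: gained [] -> total []
At Iota: gained ['M853P', 'R867C'] -> total ['M853P', 'R867C']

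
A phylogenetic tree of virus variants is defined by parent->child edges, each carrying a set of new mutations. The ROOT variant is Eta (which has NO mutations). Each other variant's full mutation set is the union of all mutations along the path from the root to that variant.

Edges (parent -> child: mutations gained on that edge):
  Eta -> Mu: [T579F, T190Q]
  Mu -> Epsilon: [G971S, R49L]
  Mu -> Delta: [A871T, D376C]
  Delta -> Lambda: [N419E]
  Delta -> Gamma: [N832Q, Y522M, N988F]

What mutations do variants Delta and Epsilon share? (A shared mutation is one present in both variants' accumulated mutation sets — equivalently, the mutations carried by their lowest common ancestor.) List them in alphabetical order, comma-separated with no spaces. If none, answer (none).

Answer: T190Q,T579F

Derivation:
Accumulating mutations along path to Delta:
  At Eta: gained [] -> total []
  At Mu: gained ['T579F', 'T190Q'] -> total ['T190Q', 'T579F']
  At Delta: gained ['A871T', 'D376C'] -> total ['A871T', 'D376C', 'T190Q', 'T579F']
Mutations(Delta) = ['A871T', 'D376C', 'T190Q', 'T579F']
Accumulating mutations along path to Epsilon:
  At Eta: gained [] -> total []
  At Mu: gained ['T579F', 'T190Q'] -> total ['T190Q', 'T579F']
  At Epsilon: gained ['G971S', 'R49L'] -> total ['G971S', 'R49L', 'T190Q', 'T579F']
Mutations(Epsilon) = ['G971S', 'R49L', 'T190Q', 'T579F']
Intersection: ['A871T', 'D376C', 'T190Q', 'T579F'] ∩ ['G971S', 'R49L', 'T190Q', 'T579F'] = ['T190Q', 'T579F']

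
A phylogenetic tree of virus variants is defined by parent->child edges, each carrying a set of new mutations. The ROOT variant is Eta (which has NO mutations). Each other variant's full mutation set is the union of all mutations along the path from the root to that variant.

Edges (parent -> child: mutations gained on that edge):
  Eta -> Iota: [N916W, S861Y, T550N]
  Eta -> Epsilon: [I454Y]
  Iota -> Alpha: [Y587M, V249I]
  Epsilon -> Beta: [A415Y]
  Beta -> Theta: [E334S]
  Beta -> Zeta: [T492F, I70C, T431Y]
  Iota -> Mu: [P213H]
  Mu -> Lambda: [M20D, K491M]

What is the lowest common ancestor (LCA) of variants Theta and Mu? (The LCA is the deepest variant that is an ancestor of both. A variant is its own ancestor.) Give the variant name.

Path from root to Theta: Eta -> Epsilon -> Beta -> Theta
  ancestors of Theta: {Eta, Epsilon, Beta, Theta}
Path from root to Mu: Eta -> Iota -> Mu
  ancestors of Mu: {Eta, Iota, Mu}
Common ancestors: {Eta}
Walk up from Mu: Mu (not in ancestors of Theta), Iota (not in ancestors of Theta), Eta (in ancestors of Theta)
Deepest common ancestor (LCA) = Eta

Answer: Eta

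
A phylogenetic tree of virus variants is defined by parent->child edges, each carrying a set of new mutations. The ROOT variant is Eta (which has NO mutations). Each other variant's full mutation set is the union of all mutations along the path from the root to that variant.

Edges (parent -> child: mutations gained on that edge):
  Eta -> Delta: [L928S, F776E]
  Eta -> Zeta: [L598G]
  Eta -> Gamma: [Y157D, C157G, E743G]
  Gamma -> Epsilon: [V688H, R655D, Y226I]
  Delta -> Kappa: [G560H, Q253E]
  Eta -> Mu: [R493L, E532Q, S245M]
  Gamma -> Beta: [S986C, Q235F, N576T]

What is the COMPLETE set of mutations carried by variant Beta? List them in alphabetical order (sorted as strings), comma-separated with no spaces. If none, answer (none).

At Eta: gained [] -> total []
At Gamma: gained ['Y157D', 'C157G', 'E743G'] -> total ['C157G', 'E743G', 'Y157D']
At Beta: gained ['S986C', 'Q235F', 'N576T'] -> total ['C157G', 'E743G', 'N576T', 'Q235F', 'S986C', 'Y157D']

Answer: C157G,E743G,N576T,Q235F,S986C,Y157D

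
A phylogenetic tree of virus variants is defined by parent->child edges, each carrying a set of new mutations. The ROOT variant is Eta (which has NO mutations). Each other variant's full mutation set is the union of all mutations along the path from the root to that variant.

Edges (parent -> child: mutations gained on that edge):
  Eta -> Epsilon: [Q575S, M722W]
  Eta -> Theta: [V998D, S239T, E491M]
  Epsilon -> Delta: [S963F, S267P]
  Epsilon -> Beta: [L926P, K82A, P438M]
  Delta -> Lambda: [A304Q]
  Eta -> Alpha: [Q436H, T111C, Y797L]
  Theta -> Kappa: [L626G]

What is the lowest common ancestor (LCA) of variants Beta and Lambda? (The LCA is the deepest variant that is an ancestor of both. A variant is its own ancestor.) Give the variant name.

Answer: Epsilon

Derivation:
Path from root to Beta: Eta -> Epsilon -> Beta
  ancestors of Beta: {Eta, Epsilon, Beta}
Path from root to Lambda: Eta -> Epsilon -> Delta -> Lambda
  ancestors of Lambda: {Eta, Epsilon, Delta, Lambda}
Common ancestors: {Eta, Epsilon}
Walk up from Lambda: Lambda (not in ancestors of Beta), Delta (not in ancestors of Beta), Epsilon (in ancestors of Beta), Eta (in ancestors of Beta)
Deepest common ancestor (LCA) = Epsilon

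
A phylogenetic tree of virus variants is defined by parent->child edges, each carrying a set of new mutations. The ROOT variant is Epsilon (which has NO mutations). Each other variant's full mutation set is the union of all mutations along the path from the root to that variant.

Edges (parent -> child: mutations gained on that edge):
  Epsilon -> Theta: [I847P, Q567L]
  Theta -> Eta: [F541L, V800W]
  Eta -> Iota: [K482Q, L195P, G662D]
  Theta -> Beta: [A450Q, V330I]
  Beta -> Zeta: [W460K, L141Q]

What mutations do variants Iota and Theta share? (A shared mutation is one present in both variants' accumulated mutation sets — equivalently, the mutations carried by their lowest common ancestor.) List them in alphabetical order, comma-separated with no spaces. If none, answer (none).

Answer: I847P,Q567L

Derivation:
Accumulating mutations along path to Iota:
  At Epsilon: gained [] -> total []
  At Theta: gained ['I847P', 'Q567L'] -> total ['I847P', 'Q567L']
  At Eta: gained ['F541L', 'V800W'] -> total ['F541L', 'I847P', 'Q567L', 'V800W']
  At Iota: gained ['K482Q', 'L195P', 'G662D'] -> total ['F541L', 'G662D', 'I847P', 'K482Q', 'L195P', 'Q567L', 'V800W']
Mutations(Iota) = ['F541L', 'G662D', 'I847P', 'K482Q', 'L195P', 'Q567L', 'V800W']
Accumulating mutations along path to Theta:
  At Epsilon: gained [] -> total []
  At Theta: gained ['I847P', 'Q567L'] -> total ['I847P', 'Q567L']
Mutations(Theta) = ['I847P', 'Q567L']
Intersection: ['F541L', 'G662D', 'I847P', 'K482Q', 'L195P', 'Q567L', 'V800W'] ∩ ['I847P', 'Q567L'] = ['I847P', 'Q567L']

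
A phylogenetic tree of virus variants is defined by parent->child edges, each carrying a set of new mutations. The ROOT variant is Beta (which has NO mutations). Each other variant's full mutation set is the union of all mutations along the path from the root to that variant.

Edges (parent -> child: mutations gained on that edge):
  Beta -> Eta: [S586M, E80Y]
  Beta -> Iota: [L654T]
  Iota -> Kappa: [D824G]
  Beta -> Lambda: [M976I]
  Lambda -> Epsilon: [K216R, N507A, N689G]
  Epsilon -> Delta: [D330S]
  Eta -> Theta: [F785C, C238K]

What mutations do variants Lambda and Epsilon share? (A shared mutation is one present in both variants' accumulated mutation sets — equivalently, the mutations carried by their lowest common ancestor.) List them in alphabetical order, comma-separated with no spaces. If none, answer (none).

Accumulating mutations along path to Lambda:
  At Beta: gained [] -> total []
  At Lambda: gained ['M976I'] -> total ['M976I']
Mutations(Lambda) = ['M976I']
Accumulating mutations along path to Epsilon:
  At Beta: gained [] -> total []
  At Lambda: gained ['M976I'] -> total ['M976I']
  At Epsilon: gained ['K216R', 'N507A', 'N689G'] -> total ['K216R', 'M976I', 'N507A', 'N689G']
Mutations(Epsilon) = ['K216R', 'M976I', 'N507A', 'N689G']
Intersection: ['M976I'] ∩ ['K216R', 'M976I', 'N507A', 'N689G'] = ['M976I']

Answer: M976I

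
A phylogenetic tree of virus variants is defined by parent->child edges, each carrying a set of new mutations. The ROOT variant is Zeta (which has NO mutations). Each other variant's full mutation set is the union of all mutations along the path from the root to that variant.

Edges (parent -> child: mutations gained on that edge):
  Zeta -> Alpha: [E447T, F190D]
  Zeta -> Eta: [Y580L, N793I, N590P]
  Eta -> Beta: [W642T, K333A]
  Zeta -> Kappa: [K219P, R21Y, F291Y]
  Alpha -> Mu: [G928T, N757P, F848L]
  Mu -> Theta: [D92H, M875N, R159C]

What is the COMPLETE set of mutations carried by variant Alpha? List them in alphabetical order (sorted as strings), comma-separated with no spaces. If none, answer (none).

At Zeta: gained [] -> total []
At Alpha: gained ['E447T', 'F190D'] -> total ['E447T', 'F190D']

Answer: E447T,F190D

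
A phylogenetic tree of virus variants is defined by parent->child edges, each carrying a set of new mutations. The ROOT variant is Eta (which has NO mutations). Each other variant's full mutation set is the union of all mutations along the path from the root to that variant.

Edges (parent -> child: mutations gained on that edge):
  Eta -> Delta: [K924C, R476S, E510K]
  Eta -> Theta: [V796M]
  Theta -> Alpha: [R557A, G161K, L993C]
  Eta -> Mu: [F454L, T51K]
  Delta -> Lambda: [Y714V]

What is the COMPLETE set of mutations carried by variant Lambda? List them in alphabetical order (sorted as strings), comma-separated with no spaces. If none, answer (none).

At Eta: gained [] -> total []
At Delta: gained ['K924C', 'R476S', 'E510K'] -> total ['E510K', 'K924C', 'R476S']
At Lambda: gained ['Y714V'] -> total ['E510K', 'K924C', 'R476S', 'Y714V']

Answer: E510K,K924C,R476S,Y714V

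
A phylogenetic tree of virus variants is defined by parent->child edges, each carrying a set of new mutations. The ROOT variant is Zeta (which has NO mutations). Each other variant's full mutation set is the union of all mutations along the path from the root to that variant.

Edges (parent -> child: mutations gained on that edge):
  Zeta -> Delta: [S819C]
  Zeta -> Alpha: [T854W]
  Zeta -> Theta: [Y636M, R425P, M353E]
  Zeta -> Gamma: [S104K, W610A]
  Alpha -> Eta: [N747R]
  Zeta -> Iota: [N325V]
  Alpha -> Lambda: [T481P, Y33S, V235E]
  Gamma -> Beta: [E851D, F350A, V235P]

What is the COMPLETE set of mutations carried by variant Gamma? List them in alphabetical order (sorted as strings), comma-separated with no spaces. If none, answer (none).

At Zeta: gained [] -> total []
At Gamma: gained ['S104K', 'W610A'] -> total ['S104K', 'W610A']

Answer: S104K,W610A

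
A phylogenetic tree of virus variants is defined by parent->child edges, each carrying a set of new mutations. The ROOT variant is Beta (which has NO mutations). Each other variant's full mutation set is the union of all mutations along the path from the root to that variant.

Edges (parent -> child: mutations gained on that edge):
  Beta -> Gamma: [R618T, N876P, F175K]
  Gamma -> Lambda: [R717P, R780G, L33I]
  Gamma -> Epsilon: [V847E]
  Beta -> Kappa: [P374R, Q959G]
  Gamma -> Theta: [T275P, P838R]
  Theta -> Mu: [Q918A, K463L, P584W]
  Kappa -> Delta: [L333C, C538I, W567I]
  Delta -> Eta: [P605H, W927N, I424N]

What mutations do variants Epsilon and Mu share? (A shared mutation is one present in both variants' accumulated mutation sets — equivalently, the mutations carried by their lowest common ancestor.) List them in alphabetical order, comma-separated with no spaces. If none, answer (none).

Accumulating mutations along path to Epsilon:
  At Beta: gained [] -> total []
  At Gamma: gained ['R618T', 'N876P', 'F175K'] -> total ['F175K', 'N876P', 'R618T']
  At Epsilon: gained ['V847E'] -> total ['F175K', 'N876P', 'R618T', 'V847E']
Mutations(Epsilon) = ['F175K', 'N876P', 'R618T', 'V847E']
Accumulating mutations along path to Mu:
  At Beta: gained [] -> total []
  At Gamma: gained ['R618T', 'N876P', 'F175K'] -> total ['F175K', 'N876P', 'R618T']
  At Theta: gained ['T275P', 'P838R'] -> total ['F175K', 'N876P', 'P838R', 'R618T', 'T275P']
  At Mu: gained ['Q918A', 'K463L', 'P584W'] -> total ['F175K', 'K463L', 'N876P', 'P584W', 'P838R', 'Q918A', 'R618T', 'T275P']
Mutations(Mu) = ['F175K', 'K463L', 'N876P', 'P584W', 'P838R', 'Q918A', 'R618T', 'T275P']
Intersection: ['F175K', 'N876P', 'R618T', 'V847E'] ∩ ['F175K', 'K463L', 'N876P', 'P584W', 'P838R', 'Q918A', 'R618T', 'T275P'] = ['F175K', 'N876P', 'R618T']

Answer: F175K,N876P,R618T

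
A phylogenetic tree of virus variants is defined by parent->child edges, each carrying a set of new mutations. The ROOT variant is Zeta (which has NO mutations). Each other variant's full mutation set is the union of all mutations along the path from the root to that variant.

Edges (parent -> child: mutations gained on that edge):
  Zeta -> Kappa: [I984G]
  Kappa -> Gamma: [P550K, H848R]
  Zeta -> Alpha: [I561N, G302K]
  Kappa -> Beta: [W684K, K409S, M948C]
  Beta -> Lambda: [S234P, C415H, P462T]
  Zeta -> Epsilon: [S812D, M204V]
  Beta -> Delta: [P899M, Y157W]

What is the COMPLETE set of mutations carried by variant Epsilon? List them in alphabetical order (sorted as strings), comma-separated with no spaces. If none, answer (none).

At Zeta: gained [] -> total []
At Epsilon: gained ['S812D', 'M204V'] -> total ['M204V', 'S812D']

Answer: M204V,S812D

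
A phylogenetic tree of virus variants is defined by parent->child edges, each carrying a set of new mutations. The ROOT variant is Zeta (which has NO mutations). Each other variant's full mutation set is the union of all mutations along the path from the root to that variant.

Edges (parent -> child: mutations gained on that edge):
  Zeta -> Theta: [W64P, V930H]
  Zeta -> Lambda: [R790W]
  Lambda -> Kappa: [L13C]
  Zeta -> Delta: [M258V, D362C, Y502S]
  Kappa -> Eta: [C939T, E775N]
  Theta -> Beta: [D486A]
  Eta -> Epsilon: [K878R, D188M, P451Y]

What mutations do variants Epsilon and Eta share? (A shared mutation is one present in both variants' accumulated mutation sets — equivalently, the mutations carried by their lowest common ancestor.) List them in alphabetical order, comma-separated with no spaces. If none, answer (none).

Accumulating mutations along path to Epsilon:
  At Zeta: gained [] -> total []
  At Lambda: gained ['R790W'] -> total ['R790W']
  At Kappa: gained ['L13C'] -> total ['L13C', 'R790W']
  At Eta: gained ['C939T', 'E775N'] -> total ['C939T', 'E775N', 'L13C', 'R790W']
  At Epsilon: gained ['K878R', 'D188M', 'P451Y'] -> total ['C939T', 'D188M', 'E775N', 'K878R', 'L13C', 'P451Y', 'R790W']
Mutations(Epsilon) = ['C939T', 'D188M', 'E775N', 'K878R', 'L13C', 'P451Y', 'R790W']
Accumulating mutations along path to Eta:
  At Zeta: gained [] -> total []
  At Lambda: gained ['R790W'] -> total ['R790W']
  At Kappa: gained ['L13C'] -> total ['L13C', 'R790W']
  At Eta: gained ['C939T', 'E775N'] -> total ['C939T', 'E775N', 'L13C', 'R790W']
Mutations(Eta) = ['C939T', 'E775N', 'L13C', 'R790W']
Intersection: ['C939T', 'D188M', 'E775N', 'K878R', 'L13C', 'P451Y', 'R790W'] ∩ ['C939T', 'E775N', 'L13C', 'R790W'] = ['C939T', 'E775N', 'L13C', 'R790W']

Answer: C939T,E775N,L13C,R790W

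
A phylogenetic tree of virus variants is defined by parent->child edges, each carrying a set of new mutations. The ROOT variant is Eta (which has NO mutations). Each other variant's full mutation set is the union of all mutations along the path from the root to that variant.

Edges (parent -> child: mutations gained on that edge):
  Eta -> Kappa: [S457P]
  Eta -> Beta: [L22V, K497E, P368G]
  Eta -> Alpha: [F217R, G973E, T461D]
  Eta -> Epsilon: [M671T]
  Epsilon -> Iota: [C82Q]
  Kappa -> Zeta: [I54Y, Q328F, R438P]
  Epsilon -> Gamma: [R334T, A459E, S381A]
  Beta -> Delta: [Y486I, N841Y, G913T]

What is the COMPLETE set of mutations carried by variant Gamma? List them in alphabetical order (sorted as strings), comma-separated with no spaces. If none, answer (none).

At Eta: gained [] -> total []
At Epsilon: gained ['M671T'] -> total ['M671T']
At Gamma: gained ['R334T', 'A459E', 'S381A'] -> total ['A459E', 'M671T', 'R334T', 'S381A']

Answer: A459E,M671T,R334T,S381A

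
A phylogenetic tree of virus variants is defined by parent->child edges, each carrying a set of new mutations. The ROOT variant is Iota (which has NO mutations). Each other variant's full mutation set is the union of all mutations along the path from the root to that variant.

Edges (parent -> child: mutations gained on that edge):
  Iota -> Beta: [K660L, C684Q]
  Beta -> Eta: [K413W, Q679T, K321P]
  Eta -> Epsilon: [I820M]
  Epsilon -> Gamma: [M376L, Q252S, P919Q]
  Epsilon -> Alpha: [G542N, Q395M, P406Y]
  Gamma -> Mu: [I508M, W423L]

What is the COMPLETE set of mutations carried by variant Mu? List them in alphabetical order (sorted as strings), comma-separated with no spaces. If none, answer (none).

At Iota: gained [] -> total []
At Beta: gained ['K660L', 'C684Q'] -> total ['C684Q', 'K660L']
At Eta: gained ['K413W', 'Q679T', 'K321P'] -> total ['C684Q', 'K321P', 'K413W', 'K660L', 'Q679T']
At Epsilon: gained ['I820M'] -> total ['C684Q', 'I820M', 'K321P', 'K413W', 'K660L', 'Q679T']
At Gamma: gained ['M376L', 'Q252S', 'P919Q'] -> total ['C684Q', 'I820M', 'K321P', 'K413W', 'K660L', 'M376L', 'P919Q', 'Q252S', 'Q679T']
At Mu: gained ['I508M', 'W423L'] -> total ['C684Q', 'I508M', 'I820M', 'K321P', 'K413W', 'K660L', 'M376L', 'P919Q', 'Q252S', 'Q679T', 'W423L']

Answer: C684Q,I508M,I820M,K321P,K413W,K660L,M376L,P919Q,Q252S,Q679T,W423L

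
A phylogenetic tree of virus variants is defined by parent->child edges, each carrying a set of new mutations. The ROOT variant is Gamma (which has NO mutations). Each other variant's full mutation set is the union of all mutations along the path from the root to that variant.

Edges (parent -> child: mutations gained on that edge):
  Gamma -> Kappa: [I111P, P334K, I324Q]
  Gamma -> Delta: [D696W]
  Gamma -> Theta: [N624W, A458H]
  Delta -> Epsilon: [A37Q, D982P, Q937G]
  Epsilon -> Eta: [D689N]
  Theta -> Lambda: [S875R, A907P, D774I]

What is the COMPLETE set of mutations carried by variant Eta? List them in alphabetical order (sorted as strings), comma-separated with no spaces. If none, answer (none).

Answer: A37Q,D689N,D696W,D982P,Q937G

Derivation:
At Gamma: gained [] -> total []
At Delta: gained ['D696W'] -> total ['D696W']
At Epsilon: gained ['A37Q', 'D982P', 'Q937G'] -> total ['A37Q', 'D696W', 'D982P', 'Q937G']
At Eta: gained ['D689N'] -> total ['A37Q', 'D689N', 'D696W', 'D982P', 'Q937G']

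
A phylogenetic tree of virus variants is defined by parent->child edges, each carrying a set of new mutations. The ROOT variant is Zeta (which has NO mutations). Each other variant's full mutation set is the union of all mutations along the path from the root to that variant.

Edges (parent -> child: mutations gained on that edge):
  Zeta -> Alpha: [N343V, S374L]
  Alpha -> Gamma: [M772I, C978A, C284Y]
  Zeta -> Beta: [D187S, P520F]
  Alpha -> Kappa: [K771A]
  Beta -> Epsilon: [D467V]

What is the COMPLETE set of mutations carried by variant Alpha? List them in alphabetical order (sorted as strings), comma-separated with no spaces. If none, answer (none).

Answer: N343V,S374L

Derivation:
At Zeta: gained [] -> total []
At Alpha: gained ['N343V', 'S374L'] -> total ['N343V', 'S374L']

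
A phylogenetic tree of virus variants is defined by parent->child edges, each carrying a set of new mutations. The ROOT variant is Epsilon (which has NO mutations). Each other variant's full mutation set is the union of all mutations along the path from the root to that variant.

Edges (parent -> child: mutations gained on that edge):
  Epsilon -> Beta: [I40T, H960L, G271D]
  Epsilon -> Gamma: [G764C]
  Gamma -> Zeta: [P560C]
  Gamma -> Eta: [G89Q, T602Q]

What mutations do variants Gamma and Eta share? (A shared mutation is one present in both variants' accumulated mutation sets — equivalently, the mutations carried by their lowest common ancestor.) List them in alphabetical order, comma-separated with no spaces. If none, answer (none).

Answer: G764C

Derivation:
Accumulating mutations along path to Gamma:
  At Epsilon: gained [] -> total []
  At Gamma: gained ['G764C'] -> total ['G764C']
Mutations(Gamma) = ['G764C']
Accumulating mutations along path to Eta:
  At Epsilon: gained [] -> total []
  At Gamma: gained ['G764C'] -> total ['G764C']
  At Eta: gained ['G89Q', 'T602Q'] -> total ['G764C', 'G89Q', 'T602Q']
Mutations(Eta) = ['G764C', 'G89Q', 'T602Q']
Intersection: ['G764C'] ∩ ['G764C', 'G89Q', 'T602Q'] = ['G764C']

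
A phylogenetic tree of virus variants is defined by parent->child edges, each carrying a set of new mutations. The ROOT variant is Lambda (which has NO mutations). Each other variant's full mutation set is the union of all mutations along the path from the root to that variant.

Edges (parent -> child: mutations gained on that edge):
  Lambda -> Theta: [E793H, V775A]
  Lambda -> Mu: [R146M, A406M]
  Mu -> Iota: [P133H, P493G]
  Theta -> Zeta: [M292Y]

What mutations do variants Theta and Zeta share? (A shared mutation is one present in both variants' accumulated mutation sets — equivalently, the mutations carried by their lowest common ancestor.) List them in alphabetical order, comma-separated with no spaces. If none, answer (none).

Accumulating mutations along path to Theta:
  At Lambda: gained [] -> total []
  At Theta: gained ['E793H', 'V775A'] -> total ['E793H', 'V775A']
Mutations(Theta) = ['E793H', 'V775A']
Accumulating mutations along path to Zeta:
  At Lambda: gained [] -> total []
  At Theta: gained ['E793H', 'V775A'] -> total ['E793H', 'V775A']
  At Zeta: gained ['M292Y'] -> total ['E793H', 'M292Y', 'V775A']
Mutations(Zeta) = ['E793H', 'M292Y', 'V775A']
Intersection: ['E793H', 'V775A'] ∩ ['E793H', 'M292Y', 'V775A'] = ['E793H', 'V775A']

Answer: E793H,V775A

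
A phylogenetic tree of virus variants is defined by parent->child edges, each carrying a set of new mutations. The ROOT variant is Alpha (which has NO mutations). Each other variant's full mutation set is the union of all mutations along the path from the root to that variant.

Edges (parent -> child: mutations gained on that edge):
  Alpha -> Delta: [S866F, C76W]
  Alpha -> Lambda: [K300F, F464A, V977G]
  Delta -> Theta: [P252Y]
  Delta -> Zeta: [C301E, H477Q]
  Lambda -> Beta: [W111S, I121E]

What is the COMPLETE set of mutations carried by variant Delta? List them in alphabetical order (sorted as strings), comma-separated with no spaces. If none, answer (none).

Answer: C76W,S866F

Derivation:
At Alpha: gained [] -> total []
At Delta: gained ['S866F', 'C76W'] -> total ['C76W', 'S866F']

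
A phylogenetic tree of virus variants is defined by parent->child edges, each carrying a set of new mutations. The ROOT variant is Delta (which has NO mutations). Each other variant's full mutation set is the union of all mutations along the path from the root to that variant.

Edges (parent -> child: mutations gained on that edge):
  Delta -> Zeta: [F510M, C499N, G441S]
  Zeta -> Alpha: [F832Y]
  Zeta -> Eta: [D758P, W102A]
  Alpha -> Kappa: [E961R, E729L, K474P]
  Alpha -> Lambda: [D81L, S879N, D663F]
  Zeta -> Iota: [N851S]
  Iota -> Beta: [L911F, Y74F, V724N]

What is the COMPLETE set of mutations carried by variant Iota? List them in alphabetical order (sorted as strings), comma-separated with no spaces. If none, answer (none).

At Delta: gained [] -> total []
At Zeta: gained ['F510M', 'C499N', 'G441S'] -> total ['C499N', 'F510M', 'G441S']
At Iota: gained ['N851S'] -> total ['C499N', 'F510M', 'G441S', 'N851S']

Answer: C499N,F510M,G441S,N851S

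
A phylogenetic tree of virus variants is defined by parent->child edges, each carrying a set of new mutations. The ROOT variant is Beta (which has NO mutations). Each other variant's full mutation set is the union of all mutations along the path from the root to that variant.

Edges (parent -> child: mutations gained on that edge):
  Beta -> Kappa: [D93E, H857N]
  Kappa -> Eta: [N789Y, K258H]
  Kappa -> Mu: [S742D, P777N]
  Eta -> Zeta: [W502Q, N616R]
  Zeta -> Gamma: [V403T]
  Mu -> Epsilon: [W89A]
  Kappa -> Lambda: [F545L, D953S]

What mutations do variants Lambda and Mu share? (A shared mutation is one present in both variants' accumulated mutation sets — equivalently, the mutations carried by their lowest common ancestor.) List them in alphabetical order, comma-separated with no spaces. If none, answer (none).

Answer: D93E,H857N

Derivation:
Accumulating mutations along path to Lambda:
  At Beta: gained [] -> total []
  At Kappa: gained ['D93E', 'H857N'] -> total ['D93E', 'H857N']
  At Lambda: gained ['F545L', 'D953S'] -> total ['D93E', 'D953S', 'F545L', 'H857N']
Mutations(Lambda) = ['D93E', 'D953S', 'F545L', 'H857N']
Accumulating mutations along path to Mu:
  At Beta: gained [] -> total []
  At Kappa: gained ['D93E', 'H857N'] -> total ['D93E', 'H857N']
  At Mu: gained ['S742D', 'P777N'] -> total ['D93E', 'H857N', 'P777N', 'S742D']
Mutations(Mu) = ['D93E', 'H857N', 'P777N', 'S742D']
Intersection: ['D93E', 'D953S', 'F545L', 'H857N'] ∩ ['D93E', 'H857N', 'P777N', 'S742D'] = ['D93E', 'H857N']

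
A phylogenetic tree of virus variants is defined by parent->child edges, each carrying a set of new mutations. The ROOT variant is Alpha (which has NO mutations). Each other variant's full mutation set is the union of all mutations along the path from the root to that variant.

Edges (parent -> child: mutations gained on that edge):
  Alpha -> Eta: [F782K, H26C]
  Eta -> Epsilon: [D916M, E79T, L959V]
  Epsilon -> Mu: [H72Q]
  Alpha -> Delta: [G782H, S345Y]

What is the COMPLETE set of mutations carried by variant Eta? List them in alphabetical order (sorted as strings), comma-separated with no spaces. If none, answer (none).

Answer: F782K,H26C

Derivation:
At Alpha: gained [] -> total []
At Eta: gained ['F782K', 'H26C'] -> total ['F782K', 'H26C']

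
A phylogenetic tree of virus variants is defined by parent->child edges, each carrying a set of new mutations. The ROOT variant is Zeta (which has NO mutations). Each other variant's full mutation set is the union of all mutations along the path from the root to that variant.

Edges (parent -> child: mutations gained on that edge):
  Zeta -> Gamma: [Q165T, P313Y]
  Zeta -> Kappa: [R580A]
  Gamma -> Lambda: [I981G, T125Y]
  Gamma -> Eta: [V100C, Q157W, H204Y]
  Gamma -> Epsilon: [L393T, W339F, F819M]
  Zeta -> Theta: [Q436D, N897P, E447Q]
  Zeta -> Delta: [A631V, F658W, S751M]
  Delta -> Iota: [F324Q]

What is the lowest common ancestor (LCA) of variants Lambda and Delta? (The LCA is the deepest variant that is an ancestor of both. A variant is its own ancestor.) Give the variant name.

Path from root to Lambda: Zeta -> Gamma -> Lambda
  ancestors of Lambda: {Zeta, Gamma, Lambda}
Path from root to Delta: Zeta -> Delta
  ancestors of Delta: {Zeta, Delta}
Common ancestors: {Zeta}
Walk up from Delta: Delta (not in ancestors of Lambda), Zeta (in ancestors of Lambda)
Deepest common ancestor (LCA) = Zeta

Answer: Zeta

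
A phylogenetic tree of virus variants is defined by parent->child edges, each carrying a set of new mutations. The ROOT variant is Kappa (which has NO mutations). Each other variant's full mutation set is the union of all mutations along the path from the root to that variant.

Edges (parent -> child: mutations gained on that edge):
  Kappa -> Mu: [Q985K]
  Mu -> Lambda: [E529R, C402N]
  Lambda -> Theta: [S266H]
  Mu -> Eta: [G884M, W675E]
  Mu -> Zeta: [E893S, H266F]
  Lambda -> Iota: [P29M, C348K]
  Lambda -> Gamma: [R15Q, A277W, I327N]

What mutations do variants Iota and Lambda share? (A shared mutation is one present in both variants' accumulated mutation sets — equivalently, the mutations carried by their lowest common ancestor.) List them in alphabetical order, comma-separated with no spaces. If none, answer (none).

Answer: C402N,E529R,Q985K

Derivation:
Accumulating mutations along path to Iota:
  At Kappa: gained [] -> total []
  At Mu: gained ['Q985K'] -> total ['Q985K']
  At Lambda: gained ['E529R', 'C402N'] -> total ['C402N', 'E529R', 'Q985K']
  At Iota: gained ['P29M', 'C348K'] -> total ['C348K', 'C402N', 'E529R', 'P29M', 'Q985K']
Mutations(Iota) = ['C348K', 'C402N', 'E529R', 'P29M', 'Q985K']
Accumulating mutations along path to Lambda:
  At Kappa: gained [] -> total []
  At Mu: gained ['Q985K'] -> total ['Q985K']
  At Lambda: gained ['E529R', 'C402N'] -> total ['C402N', 'E529R', 'Q985K']
Mutations(Lambda) = ['C402N', 'E529R', 'Q985K']
Intersection: ['C348K', 'C402N', 'E529R', 'P29M', 'Q985K'] ∩ ['C402N', 'E529R', 'Q985K'] = ['C402N', 'E529R', 'Q985K']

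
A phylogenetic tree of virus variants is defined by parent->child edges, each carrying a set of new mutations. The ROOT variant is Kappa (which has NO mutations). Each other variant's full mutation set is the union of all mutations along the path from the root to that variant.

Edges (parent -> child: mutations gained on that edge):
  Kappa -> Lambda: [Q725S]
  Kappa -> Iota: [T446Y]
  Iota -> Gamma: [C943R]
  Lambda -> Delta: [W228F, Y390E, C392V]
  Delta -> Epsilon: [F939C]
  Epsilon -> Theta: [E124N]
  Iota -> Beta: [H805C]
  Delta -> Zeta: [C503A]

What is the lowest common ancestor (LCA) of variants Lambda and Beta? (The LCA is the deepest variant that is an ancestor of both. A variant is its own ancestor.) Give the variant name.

Path from root to Lambda: Kappa -> Lambda
  ancestors of Lambda: {Kappa, Lambda}
Path from root to Beta: Kappa -> Iota -> Beta
  ancestors of Beta: {Kappa, Iota, Beta}
Common ancestors: {Kappa}
Walk up from Beta: Beta (not in ancestors of Lambda), Iota (not in ancestors of Lambda), Kappa (in ancestors of Lambda)
Deepest common ancestor (LCA) = Kappa

Answer: Kappa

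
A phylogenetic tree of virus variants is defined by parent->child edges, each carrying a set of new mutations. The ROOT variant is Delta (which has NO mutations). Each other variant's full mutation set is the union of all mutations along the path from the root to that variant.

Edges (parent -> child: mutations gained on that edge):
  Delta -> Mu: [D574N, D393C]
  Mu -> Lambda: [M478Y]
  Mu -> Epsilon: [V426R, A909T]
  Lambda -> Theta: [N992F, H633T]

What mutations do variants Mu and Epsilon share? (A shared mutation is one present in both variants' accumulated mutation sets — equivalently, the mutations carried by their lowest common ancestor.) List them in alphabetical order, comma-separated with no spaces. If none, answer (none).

Answer: D393C,D574N

Derivation:
Accumulating mutations along path to Mu:
  At Delta: gained [] -> total []
  At Mu: gained ['D574N', 'D393C'] -> total ['D393C', 'D574N']
Mutations(Mu) = ['D393C', 'D574N']
Accumulating mutations along path to Epsilon:
  At Delta: gained [] -> total []
  At Mu: gained ['D574N', 'D393C'] -> total ['D393C', 'D574N']
  At Epsilon: gained ['V426R', 'A909T'] -> total ['A909T', 'D393C', 'D574N', 'V426R']
Mutations(Epsilon) = ['A909T', 'D393C', 'D574N', 'V426R']
Intersection: ['D393C', 'D574N'] ∩ ['A909T', 'D393C', 'D574N', 'V426R'] = ['D393C', 'D574N']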